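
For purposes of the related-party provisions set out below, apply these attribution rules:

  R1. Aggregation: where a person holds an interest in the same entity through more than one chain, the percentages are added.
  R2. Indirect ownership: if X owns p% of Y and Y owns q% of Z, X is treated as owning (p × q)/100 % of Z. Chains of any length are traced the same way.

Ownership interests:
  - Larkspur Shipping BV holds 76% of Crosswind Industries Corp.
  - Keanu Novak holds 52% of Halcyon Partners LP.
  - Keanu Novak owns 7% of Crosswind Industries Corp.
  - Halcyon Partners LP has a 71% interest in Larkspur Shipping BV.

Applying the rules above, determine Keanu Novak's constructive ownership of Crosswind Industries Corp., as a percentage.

35.0592%

Chain via Halcyon Partners LP → Larkspur Shipping BV (R2): 52% × 71% × 76% = 28.0592% of Crosswind Industries Corp.
Direct interest in Crosswind Industries Corp: 7%.
Aggregating (R1): 28.0592% + 7% = 35.0592%.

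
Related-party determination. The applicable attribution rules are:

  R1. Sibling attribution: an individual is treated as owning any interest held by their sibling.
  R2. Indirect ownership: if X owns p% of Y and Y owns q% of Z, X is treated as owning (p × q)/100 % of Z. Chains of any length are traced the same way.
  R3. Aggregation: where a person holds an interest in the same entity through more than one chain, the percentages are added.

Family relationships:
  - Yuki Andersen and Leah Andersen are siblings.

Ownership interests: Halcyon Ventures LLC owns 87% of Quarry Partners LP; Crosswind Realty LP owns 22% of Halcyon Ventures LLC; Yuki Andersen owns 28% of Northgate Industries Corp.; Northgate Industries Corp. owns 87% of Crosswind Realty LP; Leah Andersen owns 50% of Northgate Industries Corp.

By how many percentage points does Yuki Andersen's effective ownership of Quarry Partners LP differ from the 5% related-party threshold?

7.988404

By sibling attribution (R1), Yuki Andersen is treated as also owning Leah Andersen's interest in Northgate Industries Corp, giving 28% + 50% = 78%.
Chain via Northgate Industries Corp. → Crosswind Realty LP → Halcyon Ventures LLC (R2): 78% × 87% × 22% × 87% = 12.988404% of Quarry Partners LP.
12.988404% exceeds the 5% threshold by 7.988404 percentage points.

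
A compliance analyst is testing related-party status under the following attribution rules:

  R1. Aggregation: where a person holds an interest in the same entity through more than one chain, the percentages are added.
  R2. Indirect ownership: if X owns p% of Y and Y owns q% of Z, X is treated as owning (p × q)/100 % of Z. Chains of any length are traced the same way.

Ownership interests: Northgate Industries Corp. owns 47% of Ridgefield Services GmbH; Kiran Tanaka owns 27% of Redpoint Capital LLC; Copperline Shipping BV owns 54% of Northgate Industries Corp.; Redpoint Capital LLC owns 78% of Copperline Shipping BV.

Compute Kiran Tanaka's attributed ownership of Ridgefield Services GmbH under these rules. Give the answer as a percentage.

Chain via Redpoint Capital LLC → Copperline Shipping BV → Northgate Industries Corp. (R2): 27% × 78% × 54% × 47% = 5.345028% of Ridgefield Services GmbH.

5.345028%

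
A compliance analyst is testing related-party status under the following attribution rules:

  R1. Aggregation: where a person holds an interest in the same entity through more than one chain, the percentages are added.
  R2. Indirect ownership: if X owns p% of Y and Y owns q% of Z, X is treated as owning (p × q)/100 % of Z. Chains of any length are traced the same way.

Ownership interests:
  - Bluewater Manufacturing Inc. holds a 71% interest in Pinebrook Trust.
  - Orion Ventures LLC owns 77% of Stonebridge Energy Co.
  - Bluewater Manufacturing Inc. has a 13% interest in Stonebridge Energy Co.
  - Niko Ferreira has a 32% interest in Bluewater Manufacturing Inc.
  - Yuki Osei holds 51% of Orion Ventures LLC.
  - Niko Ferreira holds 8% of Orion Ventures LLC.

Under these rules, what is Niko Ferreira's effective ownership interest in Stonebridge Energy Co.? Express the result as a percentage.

Chain via Orion Ventures LLC (R2): 8% × 77% = 6.16% of Stonebridge Energy Co.
Chain via Bluewater Manufacturing Inc. (R2): 32% × 13% = 4.16% of Stonebridge Energy Co.
Aggregating (R1): 6.16% + 4.16% = 10.32%.

10.32%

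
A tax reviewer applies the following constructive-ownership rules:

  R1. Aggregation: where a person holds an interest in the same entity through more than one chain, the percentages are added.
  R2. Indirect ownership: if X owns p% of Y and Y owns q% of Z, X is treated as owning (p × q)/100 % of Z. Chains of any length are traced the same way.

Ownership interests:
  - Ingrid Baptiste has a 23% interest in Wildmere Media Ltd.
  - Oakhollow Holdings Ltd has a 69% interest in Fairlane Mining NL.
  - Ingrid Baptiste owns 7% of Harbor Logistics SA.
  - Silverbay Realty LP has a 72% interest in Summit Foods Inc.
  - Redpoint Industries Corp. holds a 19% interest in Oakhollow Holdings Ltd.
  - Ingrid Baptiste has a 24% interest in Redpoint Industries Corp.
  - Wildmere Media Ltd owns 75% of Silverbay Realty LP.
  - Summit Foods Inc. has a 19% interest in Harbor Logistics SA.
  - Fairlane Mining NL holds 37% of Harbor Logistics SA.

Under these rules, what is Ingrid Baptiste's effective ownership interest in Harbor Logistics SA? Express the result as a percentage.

Chain via Wildmere Media Ltd → Silverbay Realty LP → Summit Foods Inc. (R2): 23% × 75% × 72% × 19% = 2.3598% of Harbor Logistics SA.
Chain via Redpoint Industries Corp. → Oakhollow Holdings Ltd → Fairlane Mining NL (R2): 24% × 19% × 69% × 37% = 1.164168% of Harbor Logistics SA.
Direct interest in Harbor Logistics SA: 7%.
Aggregating (R1): 2.3598% + 1.164168% + 7% = 10.523968%.

10.523968%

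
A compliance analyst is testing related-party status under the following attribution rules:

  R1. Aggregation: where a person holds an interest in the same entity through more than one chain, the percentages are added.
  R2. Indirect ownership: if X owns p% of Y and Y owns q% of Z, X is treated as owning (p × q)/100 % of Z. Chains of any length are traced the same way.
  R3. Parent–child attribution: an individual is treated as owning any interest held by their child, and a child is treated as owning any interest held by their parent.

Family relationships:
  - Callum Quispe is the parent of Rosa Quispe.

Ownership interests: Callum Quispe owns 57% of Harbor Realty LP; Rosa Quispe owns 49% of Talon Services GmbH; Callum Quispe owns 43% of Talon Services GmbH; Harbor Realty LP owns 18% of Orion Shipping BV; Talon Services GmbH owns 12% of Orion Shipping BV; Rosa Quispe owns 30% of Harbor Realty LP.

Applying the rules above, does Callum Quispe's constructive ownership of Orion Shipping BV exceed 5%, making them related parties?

By parent–child attribution (R3), Callum Quispe is treated as also owning Rosa Quispe's interest in Talon Services GmbH, giving 43% + 49% = 92%.
By parent–child attribution (R3), Callum Quispe is treated as also owning Rosa Quispe's interest in Harbor Realty LP, giving 57% + 30% = 87%.
Chain via Talon Services GmbH (R2): 92% × 12% = 11.04% of Orion Shipping BV.
Chain via Harbor Realty LP (R2): 87% × 18% = 15.66% of Orion Shipping BV.
Aggregating (R1): 11.04% + 15.66% = 26.7%.
26.7% exceeds the 5% threshold, so Callum is a related party to Orion Shipping BV.

Yes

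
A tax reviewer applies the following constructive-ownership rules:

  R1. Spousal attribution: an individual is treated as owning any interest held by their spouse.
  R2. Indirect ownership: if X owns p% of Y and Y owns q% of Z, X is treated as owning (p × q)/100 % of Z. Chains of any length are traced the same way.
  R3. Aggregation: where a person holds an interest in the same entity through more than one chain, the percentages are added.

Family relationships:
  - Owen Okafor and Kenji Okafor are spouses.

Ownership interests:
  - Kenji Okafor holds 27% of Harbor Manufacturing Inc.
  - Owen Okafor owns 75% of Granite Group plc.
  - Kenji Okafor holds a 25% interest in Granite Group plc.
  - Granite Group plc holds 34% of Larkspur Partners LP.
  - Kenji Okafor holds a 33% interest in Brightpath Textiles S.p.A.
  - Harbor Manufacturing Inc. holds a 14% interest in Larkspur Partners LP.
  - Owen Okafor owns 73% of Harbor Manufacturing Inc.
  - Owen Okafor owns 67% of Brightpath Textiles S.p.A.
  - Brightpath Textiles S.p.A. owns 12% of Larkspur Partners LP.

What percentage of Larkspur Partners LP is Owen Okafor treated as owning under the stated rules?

By spousal attribution (R1), Owen Okafor is treated as also owning Kenji Okafor's interest in Granite Group plc, giving 75% + 25% = 100%.
By spousal attribution (R1), Owen Okafor is treated as also owning Kenji Okafor's interest in Brightpath Textiles S.p.A, giving 67% + 33% = 100%.
By spousal attribution (R1), Owen Okafor is treated as also owning Kenji Okafor's interest in Harbor Manufacturing Inc, giving 73% + 27% = 100%.
Chain via Granite Group plc (R2): 100% × 34% = 34% of Larkspur Partners LP.
Chain via Brightpath Textiles S.p.A. (R2): 100% × 12% = 12% of Larkspur Partners LP.
Chain via Harbor Manufacturing Inc. (R2): 100% × 14% = 14% of Larkspur Partners LP.
Aggregating (R3): 34% + 12% + 14% = 60%.

60%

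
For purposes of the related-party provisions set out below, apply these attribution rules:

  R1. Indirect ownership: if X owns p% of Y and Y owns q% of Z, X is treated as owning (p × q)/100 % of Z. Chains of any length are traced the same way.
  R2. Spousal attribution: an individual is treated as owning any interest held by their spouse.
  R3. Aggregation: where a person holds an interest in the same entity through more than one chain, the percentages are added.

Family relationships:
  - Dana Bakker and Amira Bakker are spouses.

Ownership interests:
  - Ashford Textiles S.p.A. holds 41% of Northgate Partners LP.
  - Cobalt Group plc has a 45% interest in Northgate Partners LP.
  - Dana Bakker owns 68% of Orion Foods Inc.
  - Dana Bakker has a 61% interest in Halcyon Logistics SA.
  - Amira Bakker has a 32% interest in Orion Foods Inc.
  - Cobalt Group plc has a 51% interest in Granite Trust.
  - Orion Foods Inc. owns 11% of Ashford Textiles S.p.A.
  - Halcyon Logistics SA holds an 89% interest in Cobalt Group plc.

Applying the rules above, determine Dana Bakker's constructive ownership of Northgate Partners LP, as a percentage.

By spousal attribution (R2), Dana Bakker is treated as also owning Amira Bakker's interest in Orion Foods Inc, giving 68% + 32% = 100%.
Chain via Halcyon Logistics SA → Cobalt Group plc (R1): 61% × 89% × 45% = 24.4305% of Northgate Partners LP.
Chain via Orion Foods Inc. → Ashford Textiles S.p.A. (R1): 100% × 11% × 41% = 4.51% of Northgate Partners LP.
Aggregating (R3): 24.4305% + 4.51% = 28.9405%.

28.9405%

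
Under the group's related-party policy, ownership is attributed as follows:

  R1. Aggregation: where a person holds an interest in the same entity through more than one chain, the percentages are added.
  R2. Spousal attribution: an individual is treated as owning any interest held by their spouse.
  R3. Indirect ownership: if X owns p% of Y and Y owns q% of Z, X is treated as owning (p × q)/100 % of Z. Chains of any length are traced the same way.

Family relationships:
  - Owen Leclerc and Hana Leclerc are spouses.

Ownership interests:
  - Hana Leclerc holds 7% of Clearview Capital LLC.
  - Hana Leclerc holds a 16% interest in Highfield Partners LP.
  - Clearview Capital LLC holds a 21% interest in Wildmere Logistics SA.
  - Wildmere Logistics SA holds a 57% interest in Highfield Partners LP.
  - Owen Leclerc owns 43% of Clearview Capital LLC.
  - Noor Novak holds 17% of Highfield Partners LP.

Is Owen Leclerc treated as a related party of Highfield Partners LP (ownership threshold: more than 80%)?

By spousal attribution (R2), Owen Leclerc is treated as also owning Hana Leclerc's interest in Clearview Capital LLC, giving 43% + 7% = 50%.
By spousal attribution (R2), Owen Leclerc is treated as owning Hana Leclerc's 16% interest in Highfield Partners LP.
Chain via Clearview Capital LLC → Wildmere Logistics SA (R3): 50% × 21% × 57% = 5.985% of Highfield Partners LP.
Direct interest in Highfield Partners LP: 16%.
Aggregating (R1): 5.985% + 16% = 21.985%.
21.985% does not exceed the 80% threshold, so Owen is not a related party to Highfield Partners LP.

No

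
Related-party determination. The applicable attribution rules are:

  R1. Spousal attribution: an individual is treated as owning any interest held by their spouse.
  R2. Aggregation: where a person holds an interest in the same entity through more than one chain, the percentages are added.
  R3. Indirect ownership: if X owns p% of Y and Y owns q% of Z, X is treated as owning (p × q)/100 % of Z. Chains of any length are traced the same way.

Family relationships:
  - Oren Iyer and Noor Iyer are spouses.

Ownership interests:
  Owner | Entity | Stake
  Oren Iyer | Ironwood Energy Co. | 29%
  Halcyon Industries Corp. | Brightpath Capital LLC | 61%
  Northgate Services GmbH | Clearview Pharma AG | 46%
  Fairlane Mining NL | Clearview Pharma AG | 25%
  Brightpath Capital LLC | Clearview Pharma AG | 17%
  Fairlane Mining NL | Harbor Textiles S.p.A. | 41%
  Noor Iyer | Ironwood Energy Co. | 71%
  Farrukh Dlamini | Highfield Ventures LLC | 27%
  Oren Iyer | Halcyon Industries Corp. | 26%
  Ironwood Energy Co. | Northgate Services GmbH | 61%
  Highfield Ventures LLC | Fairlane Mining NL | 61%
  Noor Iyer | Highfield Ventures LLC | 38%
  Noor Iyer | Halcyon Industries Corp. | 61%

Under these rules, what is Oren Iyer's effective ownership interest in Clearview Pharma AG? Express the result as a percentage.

By spousal attribution (R1), Oren Iyer is treated as also owning Noor Iyer's interest in Ironwood Energy Co, giving 29% + 71% = 100%.
By spousal attribution (R1), Oren Iyer is treated as also owning Noor Iyer's interest in Halcyon Industries Corp, giving 26% + 61% = 87%.
By spousal attribution (R1), Oren Iyer is treated as owning Noor Iyer's 38% interest in Highfield Ventures LLC.
Chain via Ironwood Energy Co. → Northgate Services GmbH (R3): 100% × 61% × 46% = 28.06% of Clearview Pharma AG.
Chain via Halcyon Industries Corp. → Brightpath Capital LLC (R3): 87% × 61% × 17% = 9.0219% of Clearview Pharma AG.
Chain via Highfield Ventures LLC → Fairlane Mining NL (R3): 38% × 61% × 25% = 5.795% of Clearview Pharma AG.
Aggregating (R2): 28.06% + 9.0219% + 5.795% = 42.8769%.

42.8769%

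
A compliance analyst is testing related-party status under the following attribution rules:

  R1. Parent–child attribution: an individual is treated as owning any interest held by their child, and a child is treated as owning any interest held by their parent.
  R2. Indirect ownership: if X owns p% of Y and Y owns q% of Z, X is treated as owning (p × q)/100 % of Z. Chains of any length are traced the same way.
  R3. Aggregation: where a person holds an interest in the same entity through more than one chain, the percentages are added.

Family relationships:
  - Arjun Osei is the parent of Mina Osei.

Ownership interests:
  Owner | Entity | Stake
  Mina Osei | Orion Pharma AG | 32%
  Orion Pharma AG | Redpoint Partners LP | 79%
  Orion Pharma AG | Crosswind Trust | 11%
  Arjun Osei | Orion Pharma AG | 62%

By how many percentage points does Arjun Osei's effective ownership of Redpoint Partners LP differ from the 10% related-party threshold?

By parent–child attribution (R1), Arjun Osei is treated as also owning Mina Osei's interest in Orion Pharma AG, giving 62% + 32% = 94%.
Chain via Orion Pharma AG (R2): 94% × 79% = 74.26% of Redpoint Partners LP.
74.26% exceeds the 10% threshold by 64.26 percentage points.

64.26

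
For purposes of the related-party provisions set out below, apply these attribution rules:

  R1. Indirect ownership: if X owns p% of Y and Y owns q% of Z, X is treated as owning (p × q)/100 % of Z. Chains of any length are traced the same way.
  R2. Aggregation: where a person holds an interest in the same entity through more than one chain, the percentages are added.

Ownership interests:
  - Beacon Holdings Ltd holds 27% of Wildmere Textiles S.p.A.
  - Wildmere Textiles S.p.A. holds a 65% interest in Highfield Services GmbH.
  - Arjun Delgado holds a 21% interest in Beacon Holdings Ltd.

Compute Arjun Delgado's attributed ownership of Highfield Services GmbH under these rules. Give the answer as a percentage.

3.6855%

Chain via Beacon Holdings Ltd → Wildmere Textiles S.p.A. (R1): 21% × 27% × 65% = 3.6855% of Highfield Services GmbH.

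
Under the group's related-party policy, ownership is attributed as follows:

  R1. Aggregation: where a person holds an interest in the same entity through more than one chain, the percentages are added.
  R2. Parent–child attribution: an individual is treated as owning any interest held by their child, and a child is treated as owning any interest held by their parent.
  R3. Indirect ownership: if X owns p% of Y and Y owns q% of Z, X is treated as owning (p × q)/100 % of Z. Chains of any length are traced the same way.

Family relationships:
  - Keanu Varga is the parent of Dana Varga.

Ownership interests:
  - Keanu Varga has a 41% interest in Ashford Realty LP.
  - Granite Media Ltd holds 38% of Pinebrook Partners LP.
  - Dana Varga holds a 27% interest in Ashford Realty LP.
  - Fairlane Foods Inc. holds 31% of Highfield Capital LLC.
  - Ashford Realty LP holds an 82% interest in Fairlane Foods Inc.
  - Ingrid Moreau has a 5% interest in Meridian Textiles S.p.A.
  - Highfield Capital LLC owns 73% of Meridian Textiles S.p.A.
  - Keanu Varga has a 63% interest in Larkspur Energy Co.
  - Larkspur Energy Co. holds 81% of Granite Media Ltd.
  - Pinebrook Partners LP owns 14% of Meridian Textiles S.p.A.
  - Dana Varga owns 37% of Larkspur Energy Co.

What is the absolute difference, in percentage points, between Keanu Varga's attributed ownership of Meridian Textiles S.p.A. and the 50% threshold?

33.072312

By parent–child attribution (R2), Keanu Varga is treated as also owning Dana Varga's interest in Larkspur Energy Co, giving 63% + 37% = 100%.
By parent–child attribution (R2), Keanu Varga is treated as also owning Dana Varga's interest in Ashford Realty LP, giving 41% + 27% = 68%.
Chain via Larkspur Energy Co. → Granite Media Ltd → Pinebrook Partners LP (R3): 100% × 81% × 38% × 14% = 4.3092% of Meridian Textiles S.p.A.
Chain via Ashford Realty LP → Fairlane Foods Inc. → Highfield Capital LLC (R3): 68% × 82% × 31% × 73% = 12.618488% of Meridian Textiles S.p.A.
Aggregating (R1): 4.3092% + 12.618488% = 16.927688%.
16.927688% falls short of the 50% threshold by 33.072312 percentage points.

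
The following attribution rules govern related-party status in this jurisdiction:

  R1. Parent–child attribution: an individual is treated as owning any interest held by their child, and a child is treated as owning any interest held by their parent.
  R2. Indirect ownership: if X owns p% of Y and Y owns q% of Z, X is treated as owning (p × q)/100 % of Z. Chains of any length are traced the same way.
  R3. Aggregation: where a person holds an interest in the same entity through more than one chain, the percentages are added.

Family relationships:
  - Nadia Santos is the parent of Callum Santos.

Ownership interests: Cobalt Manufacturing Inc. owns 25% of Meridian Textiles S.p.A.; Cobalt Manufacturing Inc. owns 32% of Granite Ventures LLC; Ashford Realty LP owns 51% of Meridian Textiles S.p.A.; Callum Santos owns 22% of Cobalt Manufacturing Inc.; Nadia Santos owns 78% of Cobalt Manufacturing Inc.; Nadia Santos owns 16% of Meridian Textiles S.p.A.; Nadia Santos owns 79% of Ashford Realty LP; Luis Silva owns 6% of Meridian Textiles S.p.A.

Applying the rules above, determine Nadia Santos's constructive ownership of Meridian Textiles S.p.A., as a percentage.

81.29%

By parent–child attribution (R1), Nadia Santos is treated as also owning Callum Santos's interest in Cobalt Manufacturing Inc, giving 78% + 22% = 100%.
Chain via Cobalt Manufacturing Inc. (R2): 100% × 25% = 25% of Meridian Textiles S.p.A.
Chain via Ashford Realty LP (R2): 79% × 51% = 40.29% of Meridian Textiles S.p.A.
Direct interest in Meridian Textiles S.p.A: 16%.
Aggregating (R3): 25% + 40.29% + 16% = 81.29%.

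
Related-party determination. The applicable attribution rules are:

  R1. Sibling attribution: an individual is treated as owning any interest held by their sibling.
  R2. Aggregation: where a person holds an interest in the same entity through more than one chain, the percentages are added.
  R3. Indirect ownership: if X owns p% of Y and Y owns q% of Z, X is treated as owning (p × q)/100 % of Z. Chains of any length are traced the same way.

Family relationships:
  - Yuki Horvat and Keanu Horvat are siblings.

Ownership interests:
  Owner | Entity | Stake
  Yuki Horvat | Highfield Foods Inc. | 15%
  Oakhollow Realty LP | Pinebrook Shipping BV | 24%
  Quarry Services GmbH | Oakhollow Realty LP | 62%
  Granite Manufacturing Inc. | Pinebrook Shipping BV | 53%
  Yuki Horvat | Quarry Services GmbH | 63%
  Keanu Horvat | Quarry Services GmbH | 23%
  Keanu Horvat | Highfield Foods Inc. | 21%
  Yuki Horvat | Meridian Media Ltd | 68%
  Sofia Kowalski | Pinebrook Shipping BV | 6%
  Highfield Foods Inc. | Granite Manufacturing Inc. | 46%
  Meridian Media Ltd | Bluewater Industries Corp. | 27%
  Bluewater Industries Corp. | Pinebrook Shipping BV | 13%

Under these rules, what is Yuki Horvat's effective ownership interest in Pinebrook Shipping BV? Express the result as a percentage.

23.9604%

By sibling attribution (R1), Yuki Horvat is treated as also owning Keanu Horvat's interest in Highfield Foods Inc, giving 15% + 21% = 36%.
By sibling attribution (R1), Yuki Horvat is treated as also owning Keanu Horvat's interest in Quarry Services GmbH, giving 63% + 23% = 86%.
Chain via Highfield Foods Inc. → Granite Manufacturing Inc. (R3): 36% × 46% × 53% = 8.7768% of Pinebrook Shipping BV.
Chain via Quarry Services GmbH → Oakhollow Realty LP (R3): 86% × 62% × 24% = 12.7968% of Pinebrook Shipping BV.
Chain via Meridian Media Ltd → Bluewater Industries Corp. (R3): 68% × 27% × 13% = 2.3868% of Pinebrook Shipping BV.
Aggregating (R2): 8.7768% + 12.7968% + 2.3868% = 23.9604%.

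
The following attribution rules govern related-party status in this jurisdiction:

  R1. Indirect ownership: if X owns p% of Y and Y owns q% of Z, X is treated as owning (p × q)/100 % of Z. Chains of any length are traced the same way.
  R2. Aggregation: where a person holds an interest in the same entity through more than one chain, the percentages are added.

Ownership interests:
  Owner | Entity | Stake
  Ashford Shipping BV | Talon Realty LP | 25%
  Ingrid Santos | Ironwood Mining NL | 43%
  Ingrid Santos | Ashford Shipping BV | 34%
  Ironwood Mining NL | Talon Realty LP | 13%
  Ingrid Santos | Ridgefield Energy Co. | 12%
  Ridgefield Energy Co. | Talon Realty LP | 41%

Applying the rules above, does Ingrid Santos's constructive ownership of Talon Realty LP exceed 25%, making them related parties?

No

Chain via Ridgefield Energy Co. (R1): 12% × 41% = 4.92% of Talon Realty LP.
Chain via Ashford Shipping BV (R1): 34% × 25% = 8.5% of Talon Realty LP.
Chain via Ironwood Mining NL (R1): 43% × 13% = 5.59% of Talon Realty LP.
Aggregating (R2): 4.92% + 8.5% + 5.59% = 19.01%.
19.01% does not exceed the 25% threshold, so Ingrid is not a related party to Talon Realty LP.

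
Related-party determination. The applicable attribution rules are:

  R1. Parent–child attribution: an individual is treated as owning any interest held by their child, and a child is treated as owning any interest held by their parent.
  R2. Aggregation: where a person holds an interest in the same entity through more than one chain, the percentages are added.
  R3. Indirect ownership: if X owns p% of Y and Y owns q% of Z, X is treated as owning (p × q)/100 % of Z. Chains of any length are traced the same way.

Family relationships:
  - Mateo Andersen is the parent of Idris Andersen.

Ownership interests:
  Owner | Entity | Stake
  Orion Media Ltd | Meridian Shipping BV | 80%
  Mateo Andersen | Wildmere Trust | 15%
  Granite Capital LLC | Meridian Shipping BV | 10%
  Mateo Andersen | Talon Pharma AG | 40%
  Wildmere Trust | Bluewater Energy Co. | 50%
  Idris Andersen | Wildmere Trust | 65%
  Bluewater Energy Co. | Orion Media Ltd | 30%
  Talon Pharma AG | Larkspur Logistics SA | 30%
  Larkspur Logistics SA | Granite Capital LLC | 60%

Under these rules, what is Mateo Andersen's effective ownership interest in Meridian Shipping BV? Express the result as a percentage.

By parent–child attribution (R1), Mateo Andersen is treated as also owning Idris Andersen's interest in Wildmere Trust, giving 15% + 65% = 80%.
Chain via Wildmere Trust → Bluewater Energy Co. → Orion Media Ltd (R3): 80% × 50% × 30% × 80% = 9.6% of Meridian Shipping BV.
Chain via Talon Pharma AG → Larkspur Logistics SA → Granite Capital LLC (R3): 40% × 30% × 60% × 10% = 0.72% of Meridian Shipping BV.
Aggregating (R2): 9.6% + 0.72% = 10.32%.

10.32%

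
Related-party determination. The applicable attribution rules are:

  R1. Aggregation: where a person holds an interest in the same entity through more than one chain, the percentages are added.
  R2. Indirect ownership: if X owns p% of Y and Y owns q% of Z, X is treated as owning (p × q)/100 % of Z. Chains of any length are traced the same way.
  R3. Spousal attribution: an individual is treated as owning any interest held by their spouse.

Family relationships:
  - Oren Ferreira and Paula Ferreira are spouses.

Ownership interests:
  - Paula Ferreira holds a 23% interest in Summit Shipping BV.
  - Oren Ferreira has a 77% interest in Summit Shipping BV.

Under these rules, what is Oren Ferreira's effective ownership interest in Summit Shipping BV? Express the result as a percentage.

100%

By spousal attribution (R3), Oren Ferreira is treated as also owning Paula Ferreira's interest in Summit Shipping BV, giving 77% + 23% = 100%.
Direct interest in Summit Shipping BV: 100%.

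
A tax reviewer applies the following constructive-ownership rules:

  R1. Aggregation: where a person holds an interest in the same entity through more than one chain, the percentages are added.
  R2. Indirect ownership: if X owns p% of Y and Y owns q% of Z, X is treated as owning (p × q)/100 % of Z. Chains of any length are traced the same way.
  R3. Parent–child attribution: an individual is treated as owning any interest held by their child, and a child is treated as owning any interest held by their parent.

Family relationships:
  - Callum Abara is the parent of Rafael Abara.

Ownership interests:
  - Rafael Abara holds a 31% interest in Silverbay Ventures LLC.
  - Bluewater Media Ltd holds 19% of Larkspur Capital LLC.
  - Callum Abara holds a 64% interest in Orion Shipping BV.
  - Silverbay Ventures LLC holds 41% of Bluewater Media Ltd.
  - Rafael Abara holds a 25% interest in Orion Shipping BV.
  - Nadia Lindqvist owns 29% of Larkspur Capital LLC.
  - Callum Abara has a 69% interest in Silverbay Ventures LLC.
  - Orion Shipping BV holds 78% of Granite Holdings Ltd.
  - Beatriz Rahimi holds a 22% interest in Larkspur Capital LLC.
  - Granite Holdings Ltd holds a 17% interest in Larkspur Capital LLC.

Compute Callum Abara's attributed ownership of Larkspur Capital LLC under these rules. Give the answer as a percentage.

By parent–child attribution (R3), Callum Abara is treated as also owning Rafael Abara's interest in Silverbay Ventures LLC, giving 69% + 31% = 100%.
By parent–child attribution (R3), Callum Abara is treated as also owning Rafael Abara's interest in Orion Shipping BV, giving 64% + 25% = 89%.
Chain via Silverbay Ventures LLC → Bluewater Media Ltd (R2): 100% × 41% × 19% = 7.79% of Larkspur Capital LLC.
Chain via Orion Shipping BV → Granite Holdings Ltd (R2): 89% × 78% × 17% = 11.8014% of Larkspur Capital LLC.
Aggregating (R1): 7.79% + 11.8014% = 19.5914%.

19.5914%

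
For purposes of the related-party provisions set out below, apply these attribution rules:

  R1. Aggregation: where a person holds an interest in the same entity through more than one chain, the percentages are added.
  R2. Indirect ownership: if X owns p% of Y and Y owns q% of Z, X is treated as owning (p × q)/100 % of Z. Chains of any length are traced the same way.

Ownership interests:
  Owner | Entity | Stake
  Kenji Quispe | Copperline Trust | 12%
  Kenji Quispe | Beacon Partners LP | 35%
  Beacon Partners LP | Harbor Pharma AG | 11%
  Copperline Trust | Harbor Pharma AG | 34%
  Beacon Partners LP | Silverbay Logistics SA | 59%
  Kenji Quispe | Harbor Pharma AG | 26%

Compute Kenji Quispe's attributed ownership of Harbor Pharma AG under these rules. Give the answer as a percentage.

Chain via Beacon Partners LP (R2): 35% × 11% = 3.85% of Harbor Pharma AG.
Chain via Copperline Trust (R2): 12% × 34% = 4.08% of Harbor Pharma AG.
Direct interest in Harbor Pharma AG: 26%.
Aggregating (R1): 3.85% + 4.08% + 26% = 33.93%.

33.93%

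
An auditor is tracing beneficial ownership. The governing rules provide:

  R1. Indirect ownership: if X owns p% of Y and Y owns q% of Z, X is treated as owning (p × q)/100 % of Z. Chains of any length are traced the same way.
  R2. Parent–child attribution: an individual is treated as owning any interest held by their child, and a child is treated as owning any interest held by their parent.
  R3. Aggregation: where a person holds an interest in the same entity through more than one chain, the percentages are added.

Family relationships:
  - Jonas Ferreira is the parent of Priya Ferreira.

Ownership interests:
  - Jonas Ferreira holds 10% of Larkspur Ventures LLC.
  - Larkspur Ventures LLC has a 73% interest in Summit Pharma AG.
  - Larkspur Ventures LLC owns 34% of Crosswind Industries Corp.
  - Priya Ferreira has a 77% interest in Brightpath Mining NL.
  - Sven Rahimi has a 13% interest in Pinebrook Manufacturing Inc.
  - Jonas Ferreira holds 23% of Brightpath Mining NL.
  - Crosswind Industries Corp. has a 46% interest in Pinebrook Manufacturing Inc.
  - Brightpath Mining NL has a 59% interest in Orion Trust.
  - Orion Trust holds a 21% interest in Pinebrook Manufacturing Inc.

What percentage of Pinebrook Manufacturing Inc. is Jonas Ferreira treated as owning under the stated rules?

13.954%

By parent–child attribution (R2), Jonas Ferreira is treated as also owning Priya Ferreira's interest in Brightpath Mining NL, giving 23% + 77% = 100%.
Chain via Brightpath Mining NL → Orion Trust (R1): 100% × 59% × 21% = 12.39% of Pinebrook Manufacturing Inc.
Chain via Larkspur Ventures LLC → Crosswind Industries Corp. (R1): 10% × 34% × 46% = 1.564% of Pinebrook Manufacturing Inc.
Aggregating (R3): 12.39% + 1.564% = 13.954%.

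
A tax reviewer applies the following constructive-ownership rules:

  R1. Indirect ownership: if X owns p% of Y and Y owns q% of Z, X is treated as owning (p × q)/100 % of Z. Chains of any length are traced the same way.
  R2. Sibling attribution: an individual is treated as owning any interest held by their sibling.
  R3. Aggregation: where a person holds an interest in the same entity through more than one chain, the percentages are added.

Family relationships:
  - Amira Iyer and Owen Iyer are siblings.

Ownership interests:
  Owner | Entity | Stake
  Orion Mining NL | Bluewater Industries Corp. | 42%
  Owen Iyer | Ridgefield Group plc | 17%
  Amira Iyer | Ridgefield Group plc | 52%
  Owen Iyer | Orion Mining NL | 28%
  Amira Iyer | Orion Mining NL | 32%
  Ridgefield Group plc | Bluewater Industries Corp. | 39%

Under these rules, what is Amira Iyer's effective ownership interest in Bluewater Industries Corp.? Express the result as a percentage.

52.11%

By sibling attribution (R2), Amira Iyer is treated as also owning Owen Iyer's interest in Orion Mining NL, giving 32% + 28% = 60%.
By sibling attribution (R2), Amira Iyer is treated as also owning Owen Iyer's interest in Ridgefield Group plc, giving 52% + 17% = 69%.
Chain via Orion Mining NL (R1): 60% × 42% = 25.2% of Bluewater Industries Corp.
Chain via Ridgefield Group plc (R1): 69% × 39% = 26.91% of Bluewater Industries Corp.
Aggregating (R3): 25.2% + 26.91% = 52.11%.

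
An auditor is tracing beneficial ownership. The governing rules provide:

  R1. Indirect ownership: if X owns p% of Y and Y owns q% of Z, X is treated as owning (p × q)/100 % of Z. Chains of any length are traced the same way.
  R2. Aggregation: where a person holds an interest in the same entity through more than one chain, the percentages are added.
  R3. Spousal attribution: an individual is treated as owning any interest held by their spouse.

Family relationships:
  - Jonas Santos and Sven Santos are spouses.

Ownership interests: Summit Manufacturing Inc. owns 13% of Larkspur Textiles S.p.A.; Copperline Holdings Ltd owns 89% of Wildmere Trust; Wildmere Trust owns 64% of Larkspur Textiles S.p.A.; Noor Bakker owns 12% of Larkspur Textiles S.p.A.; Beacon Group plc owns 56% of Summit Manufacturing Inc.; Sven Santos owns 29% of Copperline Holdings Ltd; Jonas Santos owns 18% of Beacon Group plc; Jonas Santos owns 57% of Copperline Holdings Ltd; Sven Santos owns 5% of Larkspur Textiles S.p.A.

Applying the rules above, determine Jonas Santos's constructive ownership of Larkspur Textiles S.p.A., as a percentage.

By spousal attribution (R3), Jonas Santos is treated as also owning Sven Santos's interest in Copperline Holdings Ltd, giving 57% + 29% = 86%.
By spousal attribution (R3), Jonas Santos is treated as owning Sven Santos's 5% interest in Larkspur Textiles S.p.A.
Chain via Beacon Group plc → Summit Manufacturing Inc. (R1): 18% × 56% × 13% = 1.3104% of Larkspur Textiles S.p.A.
Chain via Copperline Holdings Ltd → Wildmere Trust (R1): 86% × 89% × 64% = 48.9856% of Larkspur Textiles S.p.A.
Direct interest in Larkspur Textiles S.p.A: 5%.
Aggregating (R2): 1.3104% + 48.9856% + 5% = 55.296%.

55.296%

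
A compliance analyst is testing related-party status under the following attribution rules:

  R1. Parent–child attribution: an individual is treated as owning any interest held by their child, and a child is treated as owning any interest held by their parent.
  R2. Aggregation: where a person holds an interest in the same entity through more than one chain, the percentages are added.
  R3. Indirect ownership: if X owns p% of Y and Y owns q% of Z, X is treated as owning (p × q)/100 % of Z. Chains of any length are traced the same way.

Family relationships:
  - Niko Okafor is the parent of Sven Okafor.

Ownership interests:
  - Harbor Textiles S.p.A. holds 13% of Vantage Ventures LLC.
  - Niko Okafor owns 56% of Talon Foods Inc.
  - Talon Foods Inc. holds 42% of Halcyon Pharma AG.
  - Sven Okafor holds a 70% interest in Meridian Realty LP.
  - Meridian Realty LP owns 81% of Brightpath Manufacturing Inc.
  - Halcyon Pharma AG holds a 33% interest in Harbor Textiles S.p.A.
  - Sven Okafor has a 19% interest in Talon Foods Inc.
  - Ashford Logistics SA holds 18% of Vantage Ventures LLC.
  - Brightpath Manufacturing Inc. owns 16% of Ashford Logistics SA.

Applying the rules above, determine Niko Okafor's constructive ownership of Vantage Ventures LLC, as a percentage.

2.98431%

By parent–child attribution (R1), Niko Okafor is treated as also owning Sven Okafor's interest in Talon Foods Inc, giving 56% + 19% = 75%.
By parent–child attribution (R1), Niko Okafor is treated as owning Sven Okafor's 70% interest in Meridian Realty LP.
Chain via Talon Foods Inc. → Halcyon Pharma AG → Harbor Textiles S.p.A. (R3): 75% × 42% × 33% × 13% = 1.35135% of Vantage Ventures LLC.
Chain via Meridian Realty LP → Brightpath Manufacturing Inc. → Ashford Logistics SA (R3): 70% × 81% × 16% × 18% = 1.63296% of Vantage Ventures LLC.
Aggregating (R2): 1.35135% + 1.63296% = 2.98431%.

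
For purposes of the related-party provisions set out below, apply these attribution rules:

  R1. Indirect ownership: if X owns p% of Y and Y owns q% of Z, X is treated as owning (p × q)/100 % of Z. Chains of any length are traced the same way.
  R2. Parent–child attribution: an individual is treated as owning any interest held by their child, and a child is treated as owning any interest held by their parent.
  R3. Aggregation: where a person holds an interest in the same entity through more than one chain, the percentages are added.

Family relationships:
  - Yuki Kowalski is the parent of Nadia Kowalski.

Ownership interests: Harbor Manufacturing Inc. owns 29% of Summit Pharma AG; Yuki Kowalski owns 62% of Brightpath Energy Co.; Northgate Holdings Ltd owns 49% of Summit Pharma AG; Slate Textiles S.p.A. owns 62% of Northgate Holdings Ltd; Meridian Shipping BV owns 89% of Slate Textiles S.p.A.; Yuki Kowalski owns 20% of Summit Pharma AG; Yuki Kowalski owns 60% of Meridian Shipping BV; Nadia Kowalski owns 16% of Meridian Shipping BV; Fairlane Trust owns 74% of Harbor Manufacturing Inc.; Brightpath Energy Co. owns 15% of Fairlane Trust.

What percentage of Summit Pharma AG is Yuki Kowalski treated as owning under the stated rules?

42.544812%

By parent–child attribution (R2), Yuki Kowalski is treated as also owning Nadia Kowalski's interest in Meridian Shipping BV, giving 60% + 16% = 76%.
Chain via Meridian Shipping BV → Slate Textiles S.p.A. → Northgate Holdings Ltd (R1): 76% × 89% × 62% × 49% = 20.549032% of Summit Pharma AG.
Chain via Brightpath Energy Co. → Fairlane Trust → Harbor Manufacturing Inc. (R1): 62% × 15% × 74% × 29% = 1.99578% of Summit Pharma AG.
Direct interest in Summit Pharma AG: 20%.
Aggregating (R3): 20.549032% + 1.99578% + 20% = 42.544812%.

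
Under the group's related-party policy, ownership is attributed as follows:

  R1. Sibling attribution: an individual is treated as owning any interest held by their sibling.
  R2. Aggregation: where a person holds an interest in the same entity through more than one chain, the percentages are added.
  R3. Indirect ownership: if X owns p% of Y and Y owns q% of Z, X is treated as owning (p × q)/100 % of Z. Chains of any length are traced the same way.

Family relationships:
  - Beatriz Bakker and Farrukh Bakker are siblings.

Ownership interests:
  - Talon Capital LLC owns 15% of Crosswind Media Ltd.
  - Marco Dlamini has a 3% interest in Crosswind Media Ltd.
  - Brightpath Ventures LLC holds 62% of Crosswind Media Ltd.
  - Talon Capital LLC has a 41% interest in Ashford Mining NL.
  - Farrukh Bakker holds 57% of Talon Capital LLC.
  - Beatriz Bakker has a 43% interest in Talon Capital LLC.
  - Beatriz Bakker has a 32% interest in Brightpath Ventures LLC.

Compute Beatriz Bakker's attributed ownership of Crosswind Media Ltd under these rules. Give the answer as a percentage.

By sibling attribution (R1), Beatriz Bakker is treated as also owning Farrukh Bakker's interest in Talon Capital LLC, giving 43% + 57% = 100%.
Chain via Brightpath Ventures LLC (R3): 32% × 62% = 19.84% of Crosswind Media Ltd.
Chain via Talon Capital LLC (R3): 100% × 15% = 15% of Crosswind Media Ltd.
Aggregating (R2): 19.84% + 15% = 34.84%.

34.84%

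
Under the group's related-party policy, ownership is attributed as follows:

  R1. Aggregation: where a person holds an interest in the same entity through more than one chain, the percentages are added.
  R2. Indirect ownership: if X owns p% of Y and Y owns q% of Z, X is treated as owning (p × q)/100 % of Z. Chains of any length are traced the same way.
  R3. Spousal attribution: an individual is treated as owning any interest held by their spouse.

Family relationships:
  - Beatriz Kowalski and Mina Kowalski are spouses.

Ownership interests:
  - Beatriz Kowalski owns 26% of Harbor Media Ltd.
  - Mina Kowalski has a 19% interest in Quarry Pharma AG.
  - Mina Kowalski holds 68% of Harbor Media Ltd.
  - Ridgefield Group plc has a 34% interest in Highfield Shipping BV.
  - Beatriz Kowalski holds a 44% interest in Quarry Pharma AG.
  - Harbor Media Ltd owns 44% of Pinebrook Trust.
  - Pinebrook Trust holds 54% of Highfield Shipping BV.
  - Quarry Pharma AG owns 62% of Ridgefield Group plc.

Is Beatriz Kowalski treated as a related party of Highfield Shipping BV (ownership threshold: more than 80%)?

No

By spousal attribution (R3), Beatriz Kowalski is treated as also owning Mina Kowalski's interest in Harbor Media Ltd, giving 26% + 68% = 94%.
By spousal attribution (R3), Beatriz Kowalski is treated as also owning Mina Kowalski's interest in Quarry Pharma AG, giving 44% + 19% = 63%.
Chain via Harbor Media Ltd → Pinebrook Trust (R2): 94% × 44% × 54% = 22.3344% of Highfield Shipping BV.
Chain via Quarry Pharma AG → Ridgefield Group plc (R2): 63% × 62% × 34% = 13.2804% of Highfield Shipping BV.
Aggregating (R1): 22.3344% + 13.2804% = 35.6148%.
35.6148% does not exceed the 80% threshold, so Beatriz is not a related party to Highfield Shipping BV.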